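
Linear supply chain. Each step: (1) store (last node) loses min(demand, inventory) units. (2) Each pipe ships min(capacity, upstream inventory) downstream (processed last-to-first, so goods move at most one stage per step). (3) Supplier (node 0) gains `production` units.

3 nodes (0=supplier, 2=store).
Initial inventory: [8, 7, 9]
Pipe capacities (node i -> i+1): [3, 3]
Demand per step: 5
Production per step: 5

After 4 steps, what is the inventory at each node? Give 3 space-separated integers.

Step 1: demand=5,sold=5 ship[1->2]=3 ship[0->1]=3 prod=5 -> inv=[10 7 7]
Step 2: demand=5,sold=5 ship[1->2]=3 ship[0->1]=3 prod=5 -> inv=[12 7 5]
Step 3: demand=5,sold=5 ship[1->2]=3 ship[0->1]=3 prod=5 -> inv=[14 7 3]
Step 4: demand=5,sold=3 ship[1->2]=3 ship[0->1]=3 prod=5 -> inv=[16 7 3]

16 7 3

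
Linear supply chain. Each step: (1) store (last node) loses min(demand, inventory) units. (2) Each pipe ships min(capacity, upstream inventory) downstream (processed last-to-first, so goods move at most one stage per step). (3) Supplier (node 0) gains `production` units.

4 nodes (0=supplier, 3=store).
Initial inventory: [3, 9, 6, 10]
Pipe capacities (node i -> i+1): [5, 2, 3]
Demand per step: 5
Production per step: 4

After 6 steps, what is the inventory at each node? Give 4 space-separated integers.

Step 1: demand=5,sold=5 ship[2->3]=3 ship[1->2]=2 ship[0->1]=3 prod=4 -> inv=[4 10 5 8]
Step 2: demand=5,sold=5 ship[2->3]=3 ship[1->2]=2 ship[0->1]=4 prod=4 -> inv=[4 12 4 6]
Step 3: demand=5,sold=5 ship[2->3]=3 ship[1->2]=2 ship[0->1]=4 prod=4 -> inv=[4 14 3 4]
Step 4: demand=5,sold=4 ship[2->3]=3 ship[1->2]=2 ship[0->1]=4 prod=4 -> inv=[4 16 2 3]
Step 5: demand=5,sold=3 ship[2->3]=2 ship[1->2]=2 ship[0->1]=4 prod=4 -> inv=[4 18 2 2]
Step 6: demand=5,sold=2 ship[2->3]=2 ship[1->2]=2 ship[0->1]=4 prod=4 -> inv=[4 20 2 2]

4 20 2 2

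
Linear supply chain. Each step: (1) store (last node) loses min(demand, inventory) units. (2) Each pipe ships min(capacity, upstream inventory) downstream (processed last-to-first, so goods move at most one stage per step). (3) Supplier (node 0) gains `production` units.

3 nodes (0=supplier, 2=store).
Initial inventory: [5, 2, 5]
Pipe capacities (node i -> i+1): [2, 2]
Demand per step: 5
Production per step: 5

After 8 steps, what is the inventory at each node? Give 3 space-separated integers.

Step 1: demand=5,sold=5 ship[1->2]=2 ship[0->1]=2 prod=5 -> inv=[8 2 2]
Step 2: demand=5,sold=2 ship[1->2]=2 ship[0->1]=2 prod=5 -> inv=[11 2 2]
Step 3: demand=5,sold=2 ship[1->2]=2 ship[0->1]=2 prod=5 -> inv=[14 2 2]
Step 4: demand=5,sold=2 ship[1->2]=2 ship[0->1]=2 prod=5 -> inv=[17 2 2]
Step 5: demand=5,sold=2 ship[1->2]=2 ship[0->1]=2 prod=5 -> inv=[20 2 2]
Step 6: demand=5,sold=2 ship[1->2]=2 ship[0->1]=2 prod=5 -> inv=[23 2 2]
Step 7: demand=5,sold=2 ship[1->2]=2 ship[0->1]=2 prod=5 -> inv=[26 2 2]
Step 8: demand=5,sold=2 ship[1->2]=2 ship[0->1]=2 prod=5 -> inv=[29 2 2]

29 2 2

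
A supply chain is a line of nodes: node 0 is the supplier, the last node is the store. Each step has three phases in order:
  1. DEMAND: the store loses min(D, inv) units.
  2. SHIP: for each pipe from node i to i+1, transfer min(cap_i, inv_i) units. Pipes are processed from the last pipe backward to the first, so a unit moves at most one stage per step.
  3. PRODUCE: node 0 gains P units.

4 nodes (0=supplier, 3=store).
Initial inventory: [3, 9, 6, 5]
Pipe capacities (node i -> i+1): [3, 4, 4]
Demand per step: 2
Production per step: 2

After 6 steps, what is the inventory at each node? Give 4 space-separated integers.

Step 1: demand=2,sold=2 ship[2->3]=4 ship[1->2]=4 ship[0->1]=3 prod=2 -> inv=[2 8 6 7]
Step 2: demand=2,sold=2 ship[2->3]=4 ship[1->2]=4 ship[0->1]=2 prod=2 -> inv=[2 6 6 9]
Step 3: demand=2,sold=2 ship[2->3]=4 ship[1->2]=4 ship[0->1]=2 prod=2 -> inv=[2 4 6 11]
Step 4: demand=2,sold=2 ship[2->3]=4 ship[1->2]=4 ship[0->1]=2 prod=2 -> inv=[2 2 6 13]
Step 5: demand=2,sold=2 ship[2->3]=4 ship[1->2]=2 ship[0->1]=2 prod=2 -> inv=[2 2 4 15]
Step 6: demand=2,sold=2 ship[2->3]=4 ship[1->2]=2 ship[0->1]=2 prod=2 -> inv=[2 2 2 17]

2 2 2 17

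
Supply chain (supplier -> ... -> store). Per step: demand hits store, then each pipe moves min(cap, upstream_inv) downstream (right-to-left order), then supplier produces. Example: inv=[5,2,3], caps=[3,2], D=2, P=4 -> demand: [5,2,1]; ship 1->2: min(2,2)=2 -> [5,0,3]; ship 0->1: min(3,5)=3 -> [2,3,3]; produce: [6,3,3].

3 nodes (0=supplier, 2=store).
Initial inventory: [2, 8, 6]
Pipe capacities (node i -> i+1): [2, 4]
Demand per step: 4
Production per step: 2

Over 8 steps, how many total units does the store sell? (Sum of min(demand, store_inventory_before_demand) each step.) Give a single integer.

Step 1: sold=4 (running total=4) -> [2 6 6]
Step 2: sold=4 (running total=8) -> [2 4 6]
Step 3: sold=4 (running total=12) -> [2 2 6]
Step 4: sold=4 (running total=16) -> [2 2 4]
Step 5: sold=4 (running total=20) -> [2 2 2]
Step 6: sold=2 (running total=22) -> [2 2 2]
Step 7: sold=2 (running total=24) -> [2 2 2]
Step 8: sold=2 (running total=26) -> [2 2 2]

Answer: 26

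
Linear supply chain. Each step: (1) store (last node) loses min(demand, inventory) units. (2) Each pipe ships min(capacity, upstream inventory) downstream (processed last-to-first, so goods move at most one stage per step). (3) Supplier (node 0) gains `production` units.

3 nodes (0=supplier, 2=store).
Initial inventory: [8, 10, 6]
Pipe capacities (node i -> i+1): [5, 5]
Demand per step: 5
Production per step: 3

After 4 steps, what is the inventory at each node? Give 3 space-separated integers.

Step 1: demand=5,sold=5 ship[1->2]=5 ship[0->1]=5 prod=3 -> inv=[6 10 6]
Step 2: demand=5,sold=5 ship[1->2]=5 ship[0->1]=5 prod=3 -> inv=[4 10 6]
Step 3: demand=5,sold=5 ship[1->2]=5 ship[0->1]=4 prod=3 -> inv=[3 9 6]
Step 4: demand=5,sold=5 ship[1->2]=5 ship[0->1]=3 prod=3 -> inv=[3 7 6]

3 7 6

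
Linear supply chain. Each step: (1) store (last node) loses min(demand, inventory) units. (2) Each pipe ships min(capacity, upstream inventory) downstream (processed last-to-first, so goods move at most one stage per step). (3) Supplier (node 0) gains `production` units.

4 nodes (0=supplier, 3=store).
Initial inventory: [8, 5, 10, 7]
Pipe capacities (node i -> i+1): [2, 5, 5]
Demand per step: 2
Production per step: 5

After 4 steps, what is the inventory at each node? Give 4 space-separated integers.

Step 1: demand=2,sold=2 ship[2->3]=5 ship[1->2]=5 ship[0->1]=2 prod=5 -> inv=[11 2 10 10]
Step 2: demand=2,sold=2 ship[2->3]=5 ship[1->2]=2 ship[0->1]=2 prod=5 -> inv=[14 2 7 13]
Step 3: demand=2,sold=2 ship[2->3]=5 ship[1->2]=2 ship[0->1]=2 prod=5 -> inv=[17 2 4 16]
Step 4: demand=2,sold=2 ship[2->3]=4 ship[1->2]=2 ship[0->1]=2 prod=5 -> inv=[20 2 2 18]

20 2 2 18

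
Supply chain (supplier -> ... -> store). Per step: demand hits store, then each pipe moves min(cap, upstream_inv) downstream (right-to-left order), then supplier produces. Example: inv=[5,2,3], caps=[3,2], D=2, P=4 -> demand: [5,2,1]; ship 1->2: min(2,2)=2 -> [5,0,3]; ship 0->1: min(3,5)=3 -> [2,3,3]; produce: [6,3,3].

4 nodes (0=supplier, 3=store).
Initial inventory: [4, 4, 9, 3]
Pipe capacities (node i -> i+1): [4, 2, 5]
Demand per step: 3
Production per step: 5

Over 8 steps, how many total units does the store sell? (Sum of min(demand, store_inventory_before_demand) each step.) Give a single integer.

Step 1: sold=3 (running total=3) -> [5 6 6 5]
Step 2: sold=3 (running total=6) -> [6 8 3 7]
Step 3: sold=3 (running total=9) -> [7 10 2 7]
Step 4: sold=3 (running total=12) -> [8 12 2 6]
Step 5: sold=3 (running total=15) -> [9 14 2 5]
Step 6: sold=3 (running total=18) -> [10 16 2 4]
Step 7: sold=3 (running total=21) -> [11 18 2 3]
Step 8: sold=3 (running total=24) -> [12 20 2 2]

Answer: 24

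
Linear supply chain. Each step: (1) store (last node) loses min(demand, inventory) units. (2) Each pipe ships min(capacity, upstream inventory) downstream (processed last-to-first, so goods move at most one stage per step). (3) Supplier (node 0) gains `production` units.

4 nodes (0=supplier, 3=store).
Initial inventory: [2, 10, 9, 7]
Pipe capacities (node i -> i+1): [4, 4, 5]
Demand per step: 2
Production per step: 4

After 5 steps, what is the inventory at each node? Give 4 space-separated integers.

Step 1: demand=2,sold=2 ship[2->3]=5 ship[1->2]=4 ship[0->1]=2 prod=4 -> inv=[4 8 8 10]
Step 2: demand=2,sold=2 ship[2->3]=5 ship[1->2]=4 ship[0->1]=4 prod=4 -> inv=[4 8 7 13]
Step 3: demand=2,sold=2 ship[2->3]=5 ship[1->2]=4 ship[0->1]=4 prod=4 -> inv=[4 8 6 16]
Step 4: demand=2,sold=2 ship[2->3]=5 ship[1->2]=4 ship[0->1]=4 prod=4 -> inv=[4 8 5 19]
Step 5: demand=2,sold=2 ship[2->3]=5 ship[1->2]=4 ship[0->1]=4 prod=4 -> inv=[4 8 4 22]

4 8 4 22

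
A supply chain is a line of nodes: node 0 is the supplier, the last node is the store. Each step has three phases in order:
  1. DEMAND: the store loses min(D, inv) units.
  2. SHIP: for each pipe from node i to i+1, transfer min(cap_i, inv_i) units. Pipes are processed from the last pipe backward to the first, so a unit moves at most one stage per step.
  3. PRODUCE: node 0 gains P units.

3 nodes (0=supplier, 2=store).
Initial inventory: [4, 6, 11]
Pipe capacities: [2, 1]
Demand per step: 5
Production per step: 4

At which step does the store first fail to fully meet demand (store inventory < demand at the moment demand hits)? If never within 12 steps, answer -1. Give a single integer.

Step 1: demand=5,sold=5 ship[1->2]=1 ship[0->1]=2 prod=4 -> [6 7 7]
Step 2: demand=5,sold=5 ship[1->2]=1 ship[0->1]=2 prod=4 -> [8 8 3]
Step 3: demand=5,sold=3 ship[1->2]=1 ship[0->1]=2 prod=4 -> [10 9 1]
Step 4: demand=5,sold=1 ship[1->2]=1 ship[0->1]=2 prod=4 -> [12 10 1]
Step 5: demand=5,sold=1 ship[1->2]=1 ship[0->1]=2 prod=4 -> [14 11 1]
Step 6: demand=5,sold=1 ship[1->2]=1 ship[0->1]=2 prod=4 -> [16 12 1]
Step 7: demand=5,sold=1 ship[1->2]=1 ship[0->1]=2 prod=4 -> [18 13 1]
Step 8: demand=5,sold=1 ship[1->2]=1 ship[0->1]=2 prod=4 -> [20 14 1]
Step 9: demand=5,sold=1 ship[1->2]=1 ship[0->1]=2 prod=4 -> [22 15 1]
Step 10: demand=5,sold=1 ship[1->2]=1 ship[0->1]=2 prod=4 -> [24 16 1]
Step 11: demand=5,sold=1 ship[1->2]=1 ship[0->1]=2 prod=4 -> [26 17 1]
Step 12: demand=5,sold=1 ship[1->2]=1 ship[0->1]=2 prod=4 -> [28 18 1]
First stockout at step 3

3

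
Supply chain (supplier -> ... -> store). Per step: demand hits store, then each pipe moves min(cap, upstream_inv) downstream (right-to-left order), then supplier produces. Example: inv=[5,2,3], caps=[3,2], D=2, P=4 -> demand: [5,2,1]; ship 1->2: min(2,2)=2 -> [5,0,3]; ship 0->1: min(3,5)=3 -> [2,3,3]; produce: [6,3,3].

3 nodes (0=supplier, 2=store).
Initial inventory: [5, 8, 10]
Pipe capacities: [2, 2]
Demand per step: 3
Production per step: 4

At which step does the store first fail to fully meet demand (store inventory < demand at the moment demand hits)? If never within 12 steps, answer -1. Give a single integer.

Step 1: demand=3,sold=3 ship[1->2]=2 ship[0->1]=2 prod=4 -> [7 8 9]
Step 2: demand=3,sold=3 ship[1->2]=2 ship[0->1]=2 prod=4 -> [9 8 8]
Step 3: demand=3,sold=3 ship[1->2]=2 ship[0->1]=2 prod=4 -> [11 8 7]
Step 4: demand=3,sold=3 ship[1->2]=2 ship[0->1]=2 prod=4 -> [13 8 6]
Step 5: demand=3,sold=3 ship[1->2]=2 ship[0->1]=2 prod=4 -> [15 8 5]
Step 6: demand=3,sold=3 ship[1->2]=2 ship[0->1]=2 prod=4 -> [17 8 4]
Step 7: demand=3,sold=3 ship[1->2]=2 ship[0->1]=2 prod=4 -> [19 8 3]
Step 8: demand=3,sold=3 ship[1->2]=2 ship[0->1]=2 prod=4 -> [21 8 2]
Step 9: demand=3,sold=2 ship[1->2]=2 ship[0->1]=2 prod=4 -> [23 8 2]
Step 10: demand=3,sold=2 ship[1->2]=2 ship[0->1]=2 prod=4 -> [25 8 2]
Step 11: demand=3,sold=2 ship[1->2]=2 ship[0->1]=2 prod=4 -> [27 8 2]
Step 12: demand=3,sold=2 ship[1->2]=2 ship[0->1]=2 prod=4 -> [29 8 2]
First stockout at step 9

9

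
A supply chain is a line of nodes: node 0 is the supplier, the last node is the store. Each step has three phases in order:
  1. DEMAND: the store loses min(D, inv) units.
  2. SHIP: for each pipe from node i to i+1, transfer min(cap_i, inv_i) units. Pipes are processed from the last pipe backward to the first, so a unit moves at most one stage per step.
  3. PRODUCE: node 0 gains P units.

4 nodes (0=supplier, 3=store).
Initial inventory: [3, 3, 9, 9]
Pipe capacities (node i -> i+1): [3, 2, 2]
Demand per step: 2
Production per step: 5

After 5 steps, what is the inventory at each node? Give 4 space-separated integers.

Step 1: demand=2,sold=2 ship[2->3]=2 ship[1->2]=2 ship[0->1]=3 prod=5 -> inv=[5 4 9 9]
Step 2: demand=2,sold=2 ship[2->3]=2 ship[1->2]=2 ship[0->1]=3 prod=5 -> inv=[7 5 9 9]
Step 3: demand=2,sold=2 ship[2->3]=2 ship[1->2]=2 ship[0->1]=3 prod=5 -> inv=[9 6 9 9]
Step 4: demand=2,sold=2 ship[2->3]=2 ship[1->2]=2 ship[0->1]=3 prod=5 -> inv=[11 7 9 9]
Step 5: demand=2,sold=2 ship[2->3]=2 ship[1->2]=2 ship[0->1]=3 prod=5 -> inv=[13 8 9 9]

13 8 9 9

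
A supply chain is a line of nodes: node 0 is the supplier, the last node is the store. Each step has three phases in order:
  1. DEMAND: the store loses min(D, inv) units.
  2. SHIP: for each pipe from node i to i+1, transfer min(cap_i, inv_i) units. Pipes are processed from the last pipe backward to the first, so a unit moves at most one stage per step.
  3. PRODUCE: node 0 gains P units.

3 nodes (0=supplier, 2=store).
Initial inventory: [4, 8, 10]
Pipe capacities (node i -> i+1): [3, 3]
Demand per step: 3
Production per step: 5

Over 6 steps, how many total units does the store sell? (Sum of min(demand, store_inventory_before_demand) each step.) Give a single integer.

Step 1: sold=3 (running total=3) -> [6 8 10]
Step 2: sold=3 (running total=6) -> [8 8 10]
Step 3: sold=3 (running total=9) -> [10 8 10]
Step 4: sold=3 (running total=12) -> [12 8 10]
Step 5: sold=3 (running total=15) -> [14 8 10]
Step 6: sold=3 (running total=18) -> [16 8 10]

Answer: 18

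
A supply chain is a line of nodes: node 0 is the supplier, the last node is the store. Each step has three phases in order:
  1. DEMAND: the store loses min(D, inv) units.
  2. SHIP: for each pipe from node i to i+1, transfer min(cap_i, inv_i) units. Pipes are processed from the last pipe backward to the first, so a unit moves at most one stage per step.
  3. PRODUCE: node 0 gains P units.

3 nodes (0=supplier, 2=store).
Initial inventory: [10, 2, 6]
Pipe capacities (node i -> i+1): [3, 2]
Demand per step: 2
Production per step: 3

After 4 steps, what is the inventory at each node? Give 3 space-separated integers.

Step 1: demand=2,sold=2 ship[1->2]=2 ship[0->1]=3 prod=3 -> inv=[10 3 6]
Step 2: demand=2,sold=2 ship[1->2]=2 ship[0->1]=3 prod=3 -> inv=[10 4 6]
Step 3: demand=2,sold=2 ship[1->2]=2 ship[0->1]=3 prod=3 -> inv=[10 5 6]
Step 4: demand=2,sold=2 ship[1->2]=2 ship[0->1]=3 prod=3 -> inv=[10 6 6]

10 6 6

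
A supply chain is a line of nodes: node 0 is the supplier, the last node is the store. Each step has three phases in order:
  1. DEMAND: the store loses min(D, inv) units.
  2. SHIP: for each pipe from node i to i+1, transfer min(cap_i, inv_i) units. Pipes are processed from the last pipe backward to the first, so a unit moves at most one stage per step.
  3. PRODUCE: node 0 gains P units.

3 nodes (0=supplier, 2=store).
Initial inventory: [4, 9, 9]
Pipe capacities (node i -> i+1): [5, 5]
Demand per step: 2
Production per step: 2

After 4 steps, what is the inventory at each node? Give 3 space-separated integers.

Step 1: demand=2,sold=2 ship[1->2]=5 ship[0->1]=4 prod=2 -> inv=[2 8 12]
Step 2: demand=2,sold=2 ship[1->2]=5 ship[0->1]=2 prod=2 -> inv=[2 5 15]
Step 3: demand=2,sold=2 ship[1->2]=5 ship[0->1]=2 prod=2 -> inv=[2 2 18]
Step 4: demand=2,sold=2 ship[1->2]=2 ship[0->1]=2 prod=2 -> inv=[2 2 18]

2 2 18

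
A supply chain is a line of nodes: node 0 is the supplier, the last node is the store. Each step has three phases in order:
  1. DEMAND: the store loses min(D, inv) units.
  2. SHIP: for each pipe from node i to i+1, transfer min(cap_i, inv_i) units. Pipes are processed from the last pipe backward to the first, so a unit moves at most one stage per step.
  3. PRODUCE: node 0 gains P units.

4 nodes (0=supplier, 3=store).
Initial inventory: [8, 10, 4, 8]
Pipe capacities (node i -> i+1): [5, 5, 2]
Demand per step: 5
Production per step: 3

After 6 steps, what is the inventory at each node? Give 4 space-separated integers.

Step 1: demand=5,sold=5 ship[2->3]=2 ship[1->2]=5 ship[0->1]=5 prod=3 -> inv=[6 10 7 5]
Step 2: demand=5,sold=5 ship[2->3]=2 ship[1->2]=5 ship[0->1]=5 prod=3 -> inv=[4 10 10 2]
Step 3: demand=5,sold=2 ship[2->3]=2 ship[1->2]=5 ship[0->1]=4 prod=3 -> inv=[3 9 13 2]
Step 4: demand=5,sold=2 ship[2->3]=2 ship[1->2]=5 ship[0->1]=3 prod=3 -> inv=[3 7 16 2]
Step 5: demand=5,sold=2 ship[2->3]=2 ship[1->2]=5 ship[0->1]=3 prod=3 -> inv=[3 5 19 2]
Step 6: demand=5,sold=2 ship[2->3]=2 ship[1->2]=5 ship[0->1]=3 prod=3 -> inv=[3 3 22 2]

3 3 22 2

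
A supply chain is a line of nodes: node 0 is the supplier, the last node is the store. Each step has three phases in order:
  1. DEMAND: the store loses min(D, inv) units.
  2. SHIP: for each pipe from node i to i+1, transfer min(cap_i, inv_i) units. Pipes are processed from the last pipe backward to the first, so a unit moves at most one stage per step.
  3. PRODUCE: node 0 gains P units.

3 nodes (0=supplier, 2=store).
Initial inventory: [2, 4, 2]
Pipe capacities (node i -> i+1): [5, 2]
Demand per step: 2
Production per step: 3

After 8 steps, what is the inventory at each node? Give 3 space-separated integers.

Step 1: demand=2,sold=2 ship[1->2]=2 ship[0->1]=2 prod=3 -> inv=[3 4 2]
Step 2: demand=2,sold=2 ship[1->2]=2 ship[0->1]=3 prod=3 -> inv=[3 5 2]
Step 3: demand=2,sold=2 ship[1->2]=2 ship[0->1]=3 prod=3 -> inv=[3 6 2]
Step 4: demand=2,sold=2 ship[1->2]=2 ship[0->1]=3 prod=3 -> inv=[3 7 2]
Step 5: demand=2,sold=2 ship[1->2]=2 ship[0->1]=3 prod=3 -> inv=[3 8 2]
Step 6: demand=2,sold=2 ship[1->2]=2 ship[0->1]=3 prod=3 -> inv=[3 9 2]
Step 7: demand=2,sold=2 ship[1->2]=2 ship[0->1]=3 prod=3 -> inv=[3 10 2]
Step 8: demand=2,sold=2 ship[1->2]=2 ship[0->1]=3 prod=3 -> inv=[3 11 2]

3 11 2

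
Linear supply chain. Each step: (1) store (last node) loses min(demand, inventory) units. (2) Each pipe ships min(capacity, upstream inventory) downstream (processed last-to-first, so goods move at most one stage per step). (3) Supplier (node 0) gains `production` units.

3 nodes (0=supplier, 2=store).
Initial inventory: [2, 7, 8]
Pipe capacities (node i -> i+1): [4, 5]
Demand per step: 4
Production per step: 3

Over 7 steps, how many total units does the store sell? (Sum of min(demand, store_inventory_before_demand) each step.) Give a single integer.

Step 1: sold=4 (running total=4) -> [3 4 9]
Step 2: sold=4 (running total=8) -> [3 3 9]
Step 3: sold=4 (running total=12) -> [3 3 8]
Step 4: sold=4 (running total=16) -> [3 3 7]
Step 5: sold=4 (running total=20) -> [3 3 6]
Step 6: sold=4 (running total=24) -> [3 3 5]
Step 7: sold=4 (running total=28) -> [3 3 4]

Answer: 28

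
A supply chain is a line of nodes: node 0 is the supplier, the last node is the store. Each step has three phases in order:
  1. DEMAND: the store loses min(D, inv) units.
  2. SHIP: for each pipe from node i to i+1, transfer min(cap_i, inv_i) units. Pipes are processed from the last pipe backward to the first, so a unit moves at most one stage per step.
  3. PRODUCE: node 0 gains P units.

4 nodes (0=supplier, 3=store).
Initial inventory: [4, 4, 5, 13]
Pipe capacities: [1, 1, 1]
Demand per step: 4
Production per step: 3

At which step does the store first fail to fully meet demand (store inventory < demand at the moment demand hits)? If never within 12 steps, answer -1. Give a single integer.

Step 1: demand=4,sold=4 ship[2->3]=1 ship[1->2]=1 ship[0->1]=1 prod=3 -> [6 4 5 10]
Step 2: demand=4,sold=4 ship[2->3]=1 ship[1->2]=1 ship[0->1]=1 prod=3 -> [8 4 5 7]
Step 3: demand=4,sold=4 ship[2->3]=1 ship[1->2]=1 ship[0->1]=1 prod=3 -> [10 4 5 4]
Step 4: demand=4,sold=4 ship[2->3]=1 ship[1->2]=1 ship[0->1]=1 prod=3 -> [12 4 5 1]
Step 5: demand=4,sold=1 ship[2->3]=1 ship[1->2]=1 ship[0->1]=1 prod=3 -> [14 4 5 1]
Step 6: demand=4,sold=1 ship[2->3]=1 ship[1->2]=1 ship[0->1]=1 prod=3 -> [16 4 5 1]
Step 7: demand=4,sold=1 ship[2->3]=1 ship[1->2]=1 ship[0->1]=1 prod=3 -> [18 4 5 1]
Step 8: demand=4,sold=1 ship[2->3]=1 ship[1->2]=1 ship[0->1]=1 prod=3 -> [20 4 5 1]
Step 9: demand=4,sold=1 ship[2->3]=1 ship[1->2]=1 ship[0->1]=1 prod=3 -> [22 4 5 1]
Step 10: demand=4,sold=1 ship[2->3]=1 ship[1->2]=1 ship[0->1]=1 prod=3 -> [24 4 5 1]
Step 11: demand=4,sold=1 ship[2->3]=1 ship[1->2]=1 ship[0->1]=1 prod=3 -> [26 4 5 1]
Step 12: demand=4,sold=1 ship[2->3]=1 ship[1->2]=1 ship[0->1]=1 prod=3 -> [28 4 5 1]
First stockout at step 5

5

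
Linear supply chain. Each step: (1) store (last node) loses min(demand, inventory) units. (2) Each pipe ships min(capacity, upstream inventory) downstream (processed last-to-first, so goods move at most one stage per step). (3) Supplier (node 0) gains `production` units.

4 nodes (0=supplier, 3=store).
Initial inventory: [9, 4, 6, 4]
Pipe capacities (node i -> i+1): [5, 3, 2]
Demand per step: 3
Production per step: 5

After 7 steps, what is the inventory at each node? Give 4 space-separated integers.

Step 1: demand=3,sold=3 ship[2->3]=2 ship[1->2]=3 ship[0->1]=5 prod=5 -> inv=[9 6 7 3]
Step 2: demand=3,sold=3 ship[2->3]=2 ship[1->2]=3 ship[0->1]=5 prod=5 -> inv=[9 8 8 2]
Step 3: demand=3,sold=2 ship[2->3]=2 ship[1->2]=3 ship[0->1]=5 prod=5 -> inv=[9 10 9 2]
Step 4: demand=3,sold=2 ship[2->3]=2 ship[1->2]=3 ship[0->1]=5 prod=5 -> inv=[9 12 10 2]
Step 5: demand=3,sold=2 ship[2->3]=2 ship[1->2]=3 ship[0->1]=5 prod=5 -> inv=[9 14 11 2]
Step 6: demand=3,sold=2 ship[2->3]=2 ship[1->2]=3 ship[0->1]=5 prod=5 -> inv=[9 16 12 2]
Step 7: demand=3,sold=2 ship[2->3]=2 ship[1->2]=3 ship[0->1]=5 prod=5 -> inv=[9 18 13 2]

9 18 13 2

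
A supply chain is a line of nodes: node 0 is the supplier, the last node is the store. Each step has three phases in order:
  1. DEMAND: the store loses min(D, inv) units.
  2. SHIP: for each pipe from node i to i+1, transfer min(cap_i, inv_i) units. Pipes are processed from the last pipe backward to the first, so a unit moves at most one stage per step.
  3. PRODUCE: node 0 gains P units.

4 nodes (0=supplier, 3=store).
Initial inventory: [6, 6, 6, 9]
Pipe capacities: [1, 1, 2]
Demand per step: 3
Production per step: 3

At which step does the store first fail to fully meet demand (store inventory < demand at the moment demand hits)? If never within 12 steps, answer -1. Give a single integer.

Step 1: demand=3,sold=3 ship[2->3]=2 ship[1->2]=1 ship[0->1]=1 prod=3 -> [8 6 5 8]
Step 2: demand=3,sold=3 ship[2->3]=2 ship[1->2]=1 ship[0->1]=1 prod=3 -> [10 6 4 7]
Step 3: demand=3,sold=3 ship[2->3]=2 ship[1->2]=1 ship[0->1]=1 prod=3 -> [12 6 3 6]
Step 4: demand=3,sold=3 ship[2->3]=2 ship[1->2]=1 ship[0->1]=1 prod=3 -> [14 6 2 5]
Step 5: demand=3,sold=3 ship[2->3]=2 ship[1->2]=1 ship[0->1]=1 prod=3 -> [16 6 1 4]
Step 6: demand=3,sold=3 ship[2->3]=1 ship[1->2]=1 ship[0->1]=1 prod=3 -> [18 6 1 2]
Step 7: demand=3,sold=2 ship[2->3]=1 ship[1->2]=1 ship[0->1]=1 prod=3 -> [20 6 1 1]
Step 8: demand=3,sold=1 ship[2->3]=1 ship[1->2]=1 ship[0->1]=1 prod=3 -> [22 6 1 1]
Step 9: demand=3,sold=1 ship[2->3]=1 ship[1->2]=1 ship[0->1]=1 prod=3 -> [24 6 1 1]
Step 10: demand=3,sold=1 ship[2->3]=1 ship[1->2]=1 ship[0->1]=1 prod=3 -> [26 6 1 1]
Step 11: demand=3,sold=1 ship[2->3]=1 ship[1->2]=1 ship[0->1]=1 prod=3 -> [28 6 1 1]
Step 12: demand=3,sold=1 ship[2->3]=1 ship[1->2]=1 ship[0->1]=1 prod=3 -> [30 6 1 1]
First stockout at step 7

7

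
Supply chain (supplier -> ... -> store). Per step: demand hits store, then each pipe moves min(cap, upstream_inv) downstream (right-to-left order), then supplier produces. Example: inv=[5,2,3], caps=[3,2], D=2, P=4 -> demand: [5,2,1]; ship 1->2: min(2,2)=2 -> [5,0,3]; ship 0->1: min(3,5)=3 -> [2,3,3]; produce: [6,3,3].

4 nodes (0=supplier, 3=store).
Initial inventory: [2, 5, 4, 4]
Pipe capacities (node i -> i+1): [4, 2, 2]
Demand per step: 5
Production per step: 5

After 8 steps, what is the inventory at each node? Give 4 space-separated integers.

Step 1: demand=5,sold=4 ship[2->3]=2 ship[1->2]=2 ship[0->1]=2 prod=5 -> inv=[5 5 4 2]
Step 2: demand=5,sold=2 ship[2->3]=2 ship[1->2]=2 ship[0->1]=4 prod=5 -> inv=[6 7 4 2]
Step 3: demand=5,sold=2 ship[2->3]=2 ship[1->2]=2 ship[0->1]=4 prod=5 -> inv=[7 9 4 2]
Step 4: demand=5,sold=2 ship[2->3]=2 ship[1->2]=2 ship[0->1]=4 prod=5 -> inv=[8 11 4 2]
Step 5: demand=5,sold=2 ship[2->3]=2 ship[1->2]=2 ship[0->1]=4 prod=5 -> inv=[9 13 4 2]
Step 6: demand=5,sold=2 ship[2->3]=2 ship[1->2]=2 ship[0->1]=4 prod=5 -> inv=[10 15 4 2]
Step 7: demand=5,sold=2 ship[2->3]=2 ship[1->2]=2 ship[0->1]=4 prod=5 -> inv=[11 17 4 2]
Step 8: demand=5,sold=2 ship[2->3]=2 ship[1->2]=2 ship[0->1]=4 prod=5 -> inv=[12 19 4 2]

12 19 4 2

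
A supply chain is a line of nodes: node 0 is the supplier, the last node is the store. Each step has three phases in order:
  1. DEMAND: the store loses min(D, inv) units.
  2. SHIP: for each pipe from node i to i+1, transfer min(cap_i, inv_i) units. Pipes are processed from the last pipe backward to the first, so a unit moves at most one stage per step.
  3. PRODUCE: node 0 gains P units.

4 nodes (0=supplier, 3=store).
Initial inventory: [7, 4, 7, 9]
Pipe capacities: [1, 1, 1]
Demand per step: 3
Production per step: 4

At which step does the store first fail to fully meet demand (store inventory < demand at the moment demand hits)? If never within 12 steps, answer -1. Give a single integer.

Step 1: demand=3,sold=3 ship[2->3]=1 ship[1->2]=1 ship[0->1]=1 prod=4 -> [10 4 7 7]
Step 2: demand=3,sold=3 ship[2->3]=1 ship[1->2]=1 ship[0->1]=1 prod=4 -> [13 4 7 5]
Step 3: demand=3,sold=3 ship[2->3]=1 ship[1->2]=1 ship[0->1]=1 prod=4 -> [16 4 7 3]
Step 4: demand=3,sold=3 ship[2->3]=1 ship[1->2]=1 ship[0->1]=1 prod=4 -> [19 4 7 1]
Step 5: demand=3,sold=1 ship[2->3]=1 ship[1->2]=1 ship[0->1]=1 prod=4 -> [22 4 7 1]
Step 6: demand=3,sold=1 ship[2->3]=1 ship[1->2]=1 ship[0->1]=1 prod=4 -> [25 4 7 1]
Step 7: demand=3,sold=1 ship[2->3]=1 ship[1->2]=1 ship[0->1]=1 prod=4 -> [28 4 7 1]
Step 8: demand=3,sold=1 ship[2->3]=1 ship[1->2]=1 ship[0->1]=1 prod=4 -> [31 4 7 1]
Step 9: demand=3,sold=1 ship[2->3]=1 ship[1->2]=1 ship[0->1]=1 prod=4 -> [34 4 7 1]
Step 10: demand=3,sold=1 ship[2->3]=1 ship[1->2]=1 ship[0->1]=1 prod=4 -> [37 4 7 1]
Step 11: demand=3,sold=1 ship[2->3]=1 ship[1->2]=1 ship[0->1]=1 prod=4 -> [40 4 7 1]
Step 12: demand=3,sold=1 ship[2->3]=1 ship[1->2]=1 ship[0->1]=1 prod=4 -> [43 4 7 1]
First stockout at step 5

5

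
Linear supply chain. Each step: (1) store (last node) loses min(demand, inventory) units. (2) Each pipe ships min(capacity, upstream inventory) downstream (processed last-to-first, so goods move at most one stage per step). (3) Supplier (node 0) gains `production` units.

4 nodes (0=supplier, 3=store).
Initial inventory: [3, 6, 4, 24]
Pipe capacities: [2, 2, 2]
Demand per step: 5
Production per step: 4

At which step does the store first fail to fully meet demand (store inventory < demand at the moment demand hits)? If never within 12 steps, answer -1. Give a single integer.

Step 1: demand=5,sold=5 ship[2->3]=2 ship[1->2]=2 ship[0->1]=2 prod=4 -> [5 6 4 21]
Step 2: demand=5,sold=5 ship[2->3]=2 ship[1->2]=2 ship[0->1]=2 prod=4 -> [7 6 4 18]
Step 3: demand=5,sold=5 ship[2->3]=2 ship[1->2]=2 ship[0->1]=2 prod=4 -> [9 6 4 15]
Step 4: demand=5,sold=5 ship[2->3]=2 ship[1->2]=2 ship[0->1]=2 prod=4 -> [11 6 4 12]
Step 5: demand=5,sold=5 ship[2->3]=2 ship[1->2]=2 ship[0->1]=2 prod=4 -> [13 6 4 9]
Step 6: demand=5,sold=5 ship[2->3]=2 ship[1->2]=2 ship[0->1]=2 prod=4 -> [15 6 4 6]
Step 7: demand=5,sold=5 ship[2->3]=2 ship[1->2]=2 ship[0->1]=2 prod=4 -> [17 6 4 3]
Step 8: demand=5,sold=3 ship[2->3]=2 ship[1->2]=2 ship[0->1]=2 prod=4 -> [19 6 4 2]
Step 9: demand=5,sold=2 ship[2->3]=2 ship[1->2]=2 ship[0->1]=2 prod=4 -> [21 6 4 2]
Step 10: demand=5,sold=2 ship[2->3]=2 ship[1->2]=2 ship[0->1]=2 prod=4 -> [23 6 4 2]
Step 11: demand=5,sold=2 ship[2->3]=2 ship[1->2]=2 ship[0->1]=2 prod=4 -> [25 6 4 2]
Step 12: demand=5,sold=2 ship[2->3]=2 ship[1->2]=2 ship[0->1]=2 prod=4 -> [27 6 4 2]
First stockout at step 8

8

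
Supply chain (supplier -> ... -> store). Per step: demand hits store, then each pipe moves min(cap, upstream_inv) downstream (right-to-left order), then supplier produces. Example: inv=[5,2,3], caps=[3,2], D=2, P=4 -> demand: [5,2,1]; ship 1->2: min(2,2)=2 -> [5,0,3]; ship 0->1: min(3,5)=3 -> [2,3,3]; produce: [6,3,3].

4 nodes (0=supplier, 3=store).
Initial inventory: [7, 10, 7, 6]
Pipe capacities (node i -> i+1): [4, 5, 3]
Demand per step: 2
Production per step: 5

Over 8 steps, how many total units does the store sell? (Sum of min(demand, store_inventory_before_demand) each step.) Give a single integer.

Answer: 16

Derivation:
Step 1: sold=2 (running total=2) -> [8 9 9 7]
Step 2: sold=2 (running total=4) -> [9 8 11 8]
Step 3: sold=2 (running total=6) -> [10 7 13 9]
Step 4: sold=2 (running total=8) -> [11 6 15 10]
Step 5: sold=2 (running total=10) -> [12 5 17 11]
Step 6: sold=2 (running total=12) -> [13 4 19 12]
Step 7: sold=2 (running total=14) -> [14 4 20 13]
Step 8: sold=2 (running total=16) -> [15 4 21 14]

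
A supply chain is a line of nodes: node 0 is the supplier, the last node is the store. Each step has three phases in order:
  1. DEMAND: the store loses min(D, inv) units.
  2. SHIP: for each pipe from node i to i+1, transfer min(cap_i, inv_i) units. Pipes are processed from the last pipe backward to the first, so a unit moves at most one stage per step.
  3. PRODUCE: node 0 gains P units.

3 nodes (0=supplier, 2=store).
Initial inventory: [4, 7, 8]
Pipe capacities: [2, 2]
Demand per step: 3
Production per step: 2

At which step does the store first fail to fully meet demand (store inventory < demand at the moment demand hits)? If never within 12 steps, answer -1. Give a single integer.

Step 1: demand=3,sold=3 ship[1->2]=2 ship[0->1]=2 prod=2 -> [4 7 7]
Step 2: demand=3,sold=3 ship[1->2]=2 ship[0->1]=2 prod=2 -> [4 7 6]
Step 3: demand=3,sold=3 ship[1->2]=2 ship[0->1]=2 prod=2 -> [4 7 5]
Step 4: demand=3,sold=3 ship[1->2]=2 ship[0->1]=2 prod=2 -> [4 7 4]
Step 5: demand=3,sold=3 ship[1->2]=2 ship[0->1]=2 prod=2 -> [4 7 3]
Step 6: demand=3,sold=3 ship[1->2]=2 ship[0->1]=2 prod=2 -> [4 7 2]
Step 7: demand=3,sold=2 ship[1->2]=2 ship[0->1]=2 prod=2 -> [4 7 2]
Step 8: demand=3,sold=2 ship[1->2]=2 ship[0->1]=2 prod=2 -> [4 7 2]
Step 9: demand=3,sold=2 ship[1->2]=2 ship[0->1]=2 prod=2 -> [4 7 2]
Step 10: demand=3,sold=2 ship[1->2]=2 ship[0->1]=2 prod=2 -> [4 7 2]
Step 11: demand=3,sold=2 ship[1->2]=2 ship[0->1]=2 prod=2 -> [4 7 2]
Step 12: demand=3,sold=2 ship[1->2]=2 ship[0->1]=2 prod=2 -> [4 7 2]
First stockout at step 7

7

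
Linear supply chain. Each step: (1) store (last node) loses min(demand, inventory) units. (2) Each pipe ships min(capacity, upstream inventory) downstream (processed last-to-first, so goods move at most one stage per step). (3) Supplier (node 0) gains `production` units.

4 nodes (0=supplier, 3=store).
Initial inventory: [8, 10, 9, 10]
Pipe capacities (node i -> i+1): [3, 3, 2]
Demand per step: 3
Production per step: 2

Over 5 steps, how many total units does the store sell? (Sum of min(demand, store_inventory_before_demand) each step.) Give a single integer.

Answer: 15

Derivation:
Step 1: sold=3 (running total=3) -> [7 10 10 9]
Step 2: sold=3 (running total=6) -> [6 10 11 8]
Step 3: sold=3 (running total=9) -> [5 10 12 7]
Step 4: sold=3 (running total=12) -> [4 10 13 6]
Step 5: sold=3 (running total=15) -> [3 10 14 5]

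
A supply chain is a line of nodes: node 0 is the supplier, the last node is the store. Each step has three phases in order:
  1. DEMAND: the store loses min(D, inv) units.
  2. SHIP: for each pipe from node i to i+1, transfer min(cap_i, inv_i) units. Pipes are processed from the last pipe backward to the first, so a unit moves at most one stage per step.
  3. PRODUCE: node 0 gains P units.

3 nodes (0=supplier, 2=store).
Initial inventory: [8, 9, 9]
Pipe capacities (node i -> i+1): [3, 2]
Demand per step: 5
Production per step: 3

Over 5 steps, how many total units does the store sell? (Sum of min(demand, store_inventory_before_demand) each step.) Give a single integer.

Answer: 17

Derivation:
Step 1: sold=5 (running total=5) -> [8 10 6]
Step 2: sold=5 (running total=10) -> [8 11 3]
Step 3: sold=3 (running total=13) -> [8 12 2]
Step 4: sold=2 (running total=15) -> [8 13 2]
Step 5: sold=2 (running total=17) -> [8 14 2]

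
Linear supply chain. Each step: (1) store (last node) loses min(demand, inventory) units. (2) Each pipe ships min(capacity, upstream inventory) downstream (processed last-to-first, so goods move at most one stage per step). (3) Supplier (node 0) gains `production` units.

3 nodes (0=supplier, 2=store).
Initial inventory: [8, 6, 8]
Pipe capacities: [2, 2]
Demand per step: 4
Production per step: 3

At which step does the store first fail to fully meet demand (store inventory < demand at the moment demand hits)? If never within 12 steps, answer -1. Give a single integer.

Step 1: demand=4,sold=4 ship[1->2]=2 ship[0->1]=2 prod=3 -> [9 6 6]
Step 2: demand=4,sold=4 ship[1->2]=2 ship[0->1]=2 prod=3 -> [10 6 4]
Step 3: demand=4,sold=4 ship[1->2]=2 ship[0->1]=2 prod=3 -> [11 6 2]
Step 4: demand=4,sold=2 ship[1->2]=2 ship[0->1]=2 prod=3 -> [12 6 2]
Step 5: demand=4,sold=2 ship[1->2]=2 ship[0->1]=2 prod=3 -> [13 6 2]
Step 6: demand=4,sold=2 ship[1->2]=2 ship[0->1]=2 prod=3 -> [14 6 2]
Step 7: demand=4,sold=2 ship[1->2]=2 ship[0->1]=2 prod=3 -> [15 6 2]
Step 8: demand=4,sold=2 ship[1->2]=2 ship[0->1]=2 prod=3 -> [16 6 2]
Step 9: demand=4,sold=2 ship[1->2]=2 ship[0->1]=2 prod=3 -> [17 6 2]
Step 10: demand=4,sold=2 ship[1->2]=2 ship[0->1]=2 prod=3 -> [18 6 2]
Step 11: demand=4,sold=2 ship[1->2]=2 ship[0->1]=2 prod=3 -> [19 6 2]
Step 12: demand=4,sold=2 ship[1->2]=2 ship[0->1]=2 prod=3 -> [20 6 2]
First stockout at step 4

4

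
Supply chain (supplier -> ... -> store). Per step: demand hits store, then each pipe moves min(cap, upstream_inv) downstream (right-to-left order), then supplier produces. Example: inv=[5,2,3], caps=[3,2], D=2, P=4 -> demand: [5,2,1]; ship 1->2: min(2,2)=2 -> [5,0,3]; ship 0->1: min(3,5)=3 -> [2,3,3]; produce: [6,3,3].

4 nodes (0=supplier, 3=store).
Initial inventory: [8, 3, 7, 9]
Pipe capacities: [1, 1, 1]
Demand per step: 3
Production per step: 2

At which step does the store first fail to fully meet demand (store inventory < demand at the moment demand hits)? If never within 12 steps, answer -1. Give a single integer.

Step 1: demand=3,sold=3 ship[2->3]=1 ship[1->2]=1 ship[0->1]=1 prod=2 -> [9 3 7 7]
Step 2: demand=3,sold=3 ship[2->3]=1 ship[1->2]=1 ship[0->1]=1 prod=2 -> [10 3 7 5]
Step 3: demand=3,sold=3 ship[2->3]=1 ship[1->2]=1 ship[0->1]=1 prod=2 -> [11 3 7 3]
Step 4: demand=3,sold=3 ship[2->3]=1 ship[1->2]=1 ship[0->1]=1 prod=2 -> [12 3 7 1]
Step 5: demand=3,sold=1 ship[2->3]=1 ship[1->2]=1 ship[0->1]=1 prod=2 -> [13 3 7 1]
Step 6: demand=3,sold=1 ship[2->3]=1 ship[1->2]=1 ship[0->1]=1 prod=2 -> [14 3 7 1]
Step 7: demand=3,sold=1 ship[2->3]=1 ship[1->2]=1 ship[0->1]=1 prod=2 -> [15 3 7 1]
Step 8: demand=3,sold=1 ship[2->3]=1 ship[1->2]=1 ship[0->1]=1 prod=2 -> [16 3 7 1]
Step 9: demand=3,sold=1 ship[2->3]=1 ship[1->2]=1 ship[0->1]=1 prod=2 -> [17 3 7 1]
Step 10: demand=3,sold=1 ship[2->3]=1 ship[1->2]=1 ship[0->1]=1 prod=2 -> [18 3 7 1]
Step 11: demand=3,sold=1 ship[2->3]=1 ship[1->2]=1 ship[0->1]=1 prod=2 -> [19 3 7 1]
Step 12: demand=3,sold=1 ship[2->3]=1 ship[1->2]=1 ship[0->1]=1 prod=2 -> [20 3 7 1]
First stockout at step 5

5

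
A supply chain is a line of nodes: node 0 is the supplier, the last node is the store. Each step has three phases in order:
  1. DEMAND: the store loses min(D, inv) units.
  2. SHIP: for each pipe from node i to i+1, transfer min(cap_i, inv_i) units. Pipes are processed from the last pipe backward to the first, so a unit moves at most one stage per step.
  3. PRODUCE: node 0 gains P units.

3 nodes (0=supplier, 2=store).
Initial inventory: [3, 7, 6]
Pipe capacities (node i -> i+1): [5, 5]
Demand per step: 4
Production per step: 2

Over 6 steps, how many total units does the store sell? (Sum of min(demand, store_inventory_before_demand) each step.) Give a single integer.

Answer: 22

Derivation:
Step 1: sold=4 (running total=4) -> [2 5 7]
Step 2: sold=4 (running total=8) -> [2 2 8]
Step 3: sold=4 (running total=12) -> [2 2 6]
Step 4: sold=4 (running total=16) -> [2 2 4]
Step 5: sold=4 (running total=20) -> [2 2 2]
Step 6: sold=2 (running total=22) -> [2 2 2]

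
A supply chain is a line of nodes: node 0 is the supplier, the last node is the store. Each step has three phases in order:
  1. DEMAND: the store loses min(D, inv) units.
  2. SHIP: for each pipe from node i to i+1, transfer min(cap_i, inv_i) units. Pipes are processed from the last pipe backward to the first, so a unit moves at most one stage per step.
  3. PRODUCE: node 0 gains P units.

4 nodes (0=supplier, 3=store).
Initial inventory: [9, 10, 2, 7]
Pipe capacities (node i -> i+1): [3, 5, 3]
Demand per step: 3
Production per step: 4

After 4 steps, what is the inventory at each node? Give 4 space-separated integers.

Step 1: demand=3,sold=3 ship[2->3]=2 ship[1->2]=5 ship[0->1]=3 prod=4 -> inv=[10 8 5 6]
Step 2: demand=3,sold=3 ship[2->3]=3 ship[1->2]=5 ship[0->1]=3 prod=4 -> inv=[11 6 7 6]
Step 3: demand=3,sold=3 ship[2->3]=3 ship[1->2]=5 ship[0->1]=3 prod=4 -> inv=[12 4 9 6]
Step 4: demand=3,sold=3 ship[2->3]=3 ship[1->2]=4 ship[0->1]=3 prod=4 -> inv=[13 3 10 6]

13 3 10 6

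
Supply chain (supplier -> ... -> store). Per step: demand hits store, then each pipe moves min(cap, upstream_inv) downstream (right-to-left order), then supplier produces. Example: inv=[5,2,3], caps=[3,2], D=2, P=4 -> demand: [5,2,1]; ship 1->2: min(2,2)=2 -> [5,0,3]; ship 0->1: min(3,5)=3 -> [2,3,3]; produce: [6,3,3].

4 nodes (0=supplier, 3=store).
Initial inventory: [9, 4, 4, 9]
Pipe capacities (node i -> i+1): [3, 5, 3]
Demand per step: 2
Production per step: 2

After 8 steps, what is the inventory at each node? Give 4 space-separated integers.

Step 1: demand=2,sold=2 ship[2->3]=3 ship[1->2]=4 ship[0->1]=3 prod=2 -> inv=[8 3 5 10]
Step 2: demand=2,sold=2 ship[2->3]=3 ship[1->2]=3 ship[0->1]=3 prod=2 -> inv=[7 3 5 11]
Step 3: demand=2,sold=2 ship[2->3]=3 ship[1->2]=3 ship[0->1]=3 prod=2 -> inv=[6 3 5 12]
Step 4: demand=2,sold=2 ship[2->3]=3 ship[1->2]=3 ship[0->1]=3 prod=2 -> inv=[5 3 5 13]
Step 5: demand=2,sold=2 ship[2->3]=3 ship[1->2]=3 ship[0->1]=3 prod=2 -> inv=[4 3 5 14]
Step 6: demand=2,sold=2 ship[2->3]=3 ship[1->2]=3 ship[0->1]=3 prod=2 -> inv=[3 3 5 15]
Step 7: demand=2,sold=2 ship[2->3]=3 ship[1->2]=3 ship[0->1]=3 prod=2 -> inv=[2 3 5 16]
Step 8: demand=2,sold=2 ship[2->3]=3 ship[1->2]=3 ship[0->1]=2 prod=2 -> inv=[2 2 5 17]

2 2 5 17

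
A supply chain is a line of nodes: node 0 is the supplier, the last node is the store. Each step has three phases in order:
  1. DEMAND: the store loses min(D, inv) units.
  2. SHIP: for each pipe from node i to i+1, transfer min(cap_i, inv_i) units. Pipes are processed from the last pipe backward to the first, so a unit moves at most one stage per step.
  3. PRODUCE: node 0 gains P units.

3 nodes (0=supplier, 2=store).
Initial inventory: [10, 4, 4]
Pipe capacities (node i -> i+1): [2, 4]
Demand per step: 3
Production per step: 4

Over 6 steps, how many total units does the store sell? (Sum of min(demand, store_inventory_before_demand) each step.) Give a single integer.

Answer: 16

Derivation:
Step 1: sold=3 (running total=3) -> [12 2 5]
Step 2: sold=3 (running total=6) -> [14 2 4]
Step 3: sold=3 (running total=9) -> [16 2 3]
Step 4: sold=3 (running total=12) -> [18 2 2]
Step 5: sold=2 (running total=14) -> [20 2 2]
Step 6: sold=2 (running total=16) -> [22 2 2]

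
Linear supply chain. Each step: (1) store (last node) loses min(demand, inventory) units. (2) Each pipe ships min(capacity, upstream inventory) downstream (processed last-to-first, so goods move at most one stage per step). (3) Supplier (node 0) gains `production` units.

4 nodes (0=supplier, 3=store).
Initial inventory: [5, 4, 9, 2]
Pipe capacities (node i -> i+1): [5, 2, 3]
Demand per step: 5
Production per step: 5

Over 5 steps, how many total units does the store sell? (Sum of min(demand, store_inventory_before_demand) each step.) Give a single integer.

Step 1: sold=2 (running total=2) -> [5 7 8 3]
Step 2: sold=3 (running total=5) -> [5 10 7 3]
Step 3: sold=3 (running total=8) -> [5 13 6 3]
Step 4: sold=3 (running total=11) -> [5 16 5 3]
Step 5: sold=3 (running total=14) -> [5 19 4 3]

Answer: 14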